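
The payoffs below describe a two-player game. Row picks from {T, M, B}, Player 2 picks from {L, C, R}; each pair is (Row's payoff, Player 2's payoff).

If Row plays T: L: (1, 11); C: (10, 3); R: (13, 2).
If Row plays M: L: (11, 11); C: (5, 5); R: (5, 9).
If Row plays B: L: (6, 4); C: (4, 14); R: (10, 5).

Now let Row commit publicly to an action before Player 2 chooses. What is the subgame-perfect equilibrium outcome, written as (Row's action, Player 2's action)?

Work backward from Player 2's decision.
- T: BR = L, leader payoff 1.
- M: BR = L, leader payoff 11.
- B: BR = C, leader payoff 4.
Row's induced payoffs are 1, 11, 4, so Row commits to M. Subgame-perfect outcome: (M, L) with payoffs (11, 11).

(M, L)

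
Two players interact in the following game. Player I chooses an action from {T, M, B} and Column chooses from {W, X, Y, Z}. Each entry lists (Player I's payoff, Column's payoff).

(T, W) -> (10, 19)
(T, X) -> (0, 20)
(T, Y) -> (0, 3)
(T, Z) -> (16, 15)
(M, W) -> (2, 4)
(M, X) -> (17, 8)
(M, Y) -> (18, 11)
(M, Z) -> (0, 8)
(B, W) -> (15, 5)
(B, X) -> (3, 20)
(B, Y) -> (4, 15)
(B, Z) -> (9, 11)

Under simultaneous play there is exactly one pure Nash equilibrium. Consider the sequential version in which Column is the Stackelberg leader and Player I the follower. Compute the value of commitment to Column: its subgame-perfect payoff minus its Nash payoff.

4

Work backward from Player I's decision.
- W → Player I plays B (best of 10, 2, 15); Column gets 5.
- X → Player I plays M (best of 0, 17, 3); Column gets 8.
- Y → Player I plays M (best of 0, 18, 4); Column gets 11.
- Z → Player I plays T (best of 16, 0, 9); Column gets 15.
Column's induced payoffs are 5, 8, 11, 15, so Column commits to Z. Subgame-perfect outcome: (T, Z) with payoffs (16, 15).
For the simultaneous game, intersect best replies.
Player I's best replies: W→B; X→M; Y→M; Z→T.
Column's best replies: T→X; M→Y; B→X.
The unique mutual best reply is (M, Y), giving (18, 11).
Column's commitment gain: 15 − 11 = 4.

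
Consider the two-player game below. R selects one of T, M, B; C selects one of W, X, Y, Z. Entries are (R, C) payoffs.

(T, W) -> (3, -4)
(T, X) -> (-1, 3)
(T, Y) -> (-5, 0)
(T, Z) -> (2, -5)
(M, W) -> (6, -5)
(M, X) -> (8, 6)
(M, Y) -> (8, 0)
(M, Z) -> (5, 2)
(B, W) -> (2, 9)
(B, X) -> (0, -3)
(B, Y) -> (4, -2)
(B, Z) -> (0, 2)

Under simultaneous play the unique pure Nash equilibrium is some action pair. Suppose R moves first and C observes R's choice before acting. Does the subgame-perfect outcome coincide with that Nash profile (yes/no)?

yes

Solve by backward induction (R leads).
- T: BR = X, leader payoff -1.
- M: BR = X, leader payoff 8.
- B: BR = W, leader payoff 2.
R's induced payoffs are -1, 8, 2, so R commits to M. Subgame-perfect outcome: (M, X) with payoffs (8, 6).
Now find the simultaneous Nash equilibrium.
R's best replies: W→M; X→M; Y→M; Z→M.
C's best replies: T→X; M→X; B→W.
Only (M, X) has each player best-responding; Nash payoffs (8, 6).
Sequential outcome (M, X) coincides with the Nash profile (M, X).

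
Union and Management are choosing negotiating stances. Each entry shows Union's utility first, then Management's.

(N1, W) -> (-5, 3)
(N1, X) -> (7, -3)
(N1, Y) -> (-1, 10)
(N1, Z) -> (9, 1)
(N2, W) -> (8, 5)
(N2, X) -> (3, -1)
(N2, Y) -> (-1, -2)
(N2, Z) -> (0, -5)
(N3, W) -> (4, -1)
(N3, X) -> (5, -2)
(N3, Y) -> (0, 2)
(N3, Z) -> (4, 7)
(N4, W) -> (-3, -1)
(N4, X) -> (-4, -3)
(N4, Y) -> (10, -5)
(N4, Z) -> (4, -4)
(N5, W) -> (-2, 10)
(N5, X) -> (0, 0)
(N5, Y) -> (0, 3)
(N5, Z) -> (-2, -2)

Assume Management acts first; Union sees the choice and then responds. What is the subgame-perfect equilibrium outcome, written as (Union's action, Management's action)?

Solve by backward induction (Management leads).
- W: BR = N2, leader payoff 5.
- X: BR = N1, leader payoff -3.
- Y: BR = N4, leader payoff -5.
- Z: BR = N1, leader payoff 1.
Among 5, -3, -5, 1, the best is 5 at W. Subgame-perfect outcome: (N2, W) with payoffs (8, 5).

(N2, W)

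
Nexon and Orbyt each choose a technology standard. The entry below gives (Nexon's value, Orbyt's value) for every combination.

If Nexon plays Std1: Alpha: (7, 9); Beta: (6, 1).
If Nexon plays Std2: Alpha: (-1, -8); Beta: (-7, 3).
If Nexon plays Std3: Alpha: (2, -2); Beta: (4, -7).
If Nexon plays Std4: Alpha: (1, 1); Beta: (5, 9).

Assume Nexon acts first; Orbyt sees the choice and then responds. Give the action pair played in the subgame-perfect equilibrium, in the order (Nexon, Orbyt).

Solve by backward induction (Nexon leads).
- Std1 → Orbyt plays Alpha (best of 9, 1); Nexon gets 7.
- Std2 → Orbyt plays Beta (best of -8, 3); Nexon gets -7.
- Std3 → Orbyt plays Alpha (best of -2, -7); Nexon gets 2.
- Std4 → Orbyt plays Beta (best of 1, 9); Nexon gets 5.
Maximizing over 7, -7, 2, 5, Nexon chooses Std1. Subgame-perfect outcome: (Std1, Alpha) with payoffs (7, 9).

(Std1, Alpha)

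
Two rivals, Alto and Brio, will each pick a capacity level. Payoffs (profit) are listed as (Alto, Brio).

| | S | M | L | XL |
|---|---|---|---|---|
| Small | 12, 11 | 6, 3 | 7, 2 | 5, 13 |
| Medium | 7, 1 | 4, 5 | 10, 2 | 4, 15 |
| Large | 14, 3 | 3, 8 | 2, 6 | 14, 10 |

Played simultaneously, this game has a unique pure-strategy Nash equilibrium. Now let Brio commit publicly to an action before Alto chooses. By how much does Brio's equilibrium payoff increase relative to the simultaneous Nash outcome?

Work backward from Alto's decision.
- S: BR = Large, leader payoff 3.
- M: BR = Small, leader payoff 3.
- L: BR = Medium, leader payoff 2.
- XL: BR = Large, leader payoff 10.
Brio's induced payoffs are 3, 3, 2, 10, so Brio commits to XL. Subgame-perfect outcome: (Large, XL) with payoffs (14, 10).
For the simultaneous game, intersect best replies.
Alto's best replies: S→Large; M→Small; L→Medium; XL→Large.
Brio's best replies: Small→XL; Medium→XL; Large→XL.
The unique mutual best reply is (Large, XL), giving (14, 10).
Brio's commitment gain: 10 − 10 = 0.

0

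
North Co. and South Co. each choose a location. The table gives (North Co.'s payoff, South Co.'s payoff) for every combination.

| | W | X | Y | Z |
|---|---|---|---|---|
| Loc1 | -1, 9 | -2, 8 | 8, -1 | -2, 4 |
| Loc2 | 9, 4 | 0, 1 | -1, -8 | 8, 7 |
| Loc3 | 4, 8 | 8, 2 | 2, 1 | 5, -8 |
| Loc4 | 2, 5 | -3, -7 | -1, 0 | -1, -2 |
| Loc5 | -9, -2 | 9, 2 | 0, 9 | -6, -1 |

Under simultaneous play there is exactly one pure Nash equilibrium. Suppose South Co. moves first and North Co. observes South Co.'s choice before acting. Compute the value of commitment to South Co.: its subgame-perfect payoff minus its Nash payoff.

Solve by backward induction (South Co. leads).
- W: North Co. compares -1, 9, 4, 2, -9 and picks Loc2; South Co. would get 4.
- X: North Co. compares -2, 0, 8, -3, 9 and picks Loc5; South Co. would get 2.
- Y: North Co. compares 8, -1, 2, -1, 0 and picks Loc1; South Co. would get -1.
- Z: North Co. compares -2, 8, 5, -1, -6 and picks Loc2; South Co. would get 7.
Maximizing over 4, 2, -1, 7, South Co. chooses Z. Subgame-perfect outcome: (Loc2, Z) with payoffs (8, 7).
For the simultaneous game, intersect best replies.
North Co.'s best replies: W→Loc2; X→Loc5; Y→Loc1; Z→Loc2.
South Co.'s best replies: Loc1→W; Loc2→Z; Loc3→W; Loc4→W; Loc5→Y.
Only (Loc2, Z) has each player best-responding; Nash payoffs (8, 7).
South Co.'s commitment gain: 7 − 7 = 0.

0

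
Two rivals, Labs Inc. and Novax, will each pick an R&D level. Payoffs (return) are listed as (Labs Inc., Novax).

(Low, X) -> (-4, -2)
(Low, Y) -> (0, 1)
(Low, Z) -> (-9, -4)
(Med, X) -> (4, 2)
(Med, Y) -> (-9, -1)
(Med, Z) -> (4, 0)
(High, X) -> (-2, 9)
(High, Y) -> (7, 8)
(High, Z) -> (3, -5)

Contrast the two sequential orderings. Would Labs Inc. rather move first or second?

If Labs Inc. leads: Novax's best replies are Low→Y, Med→X, High→X; Labs Inc.'s induced payoffs 0, 4, -2; outcome (Med, X), payoffs (4, 2).
If Novax leads: Labs Inc.'s best replies are X→Med, Y→High, Z→Med; Novax's induced payoffs 2, 8, 0; outcome (High, Y), payoffs (7, 8).
Labs Inc. gets 4 moving first and 7 moving second, so Labs Inc. prefers to move second.

second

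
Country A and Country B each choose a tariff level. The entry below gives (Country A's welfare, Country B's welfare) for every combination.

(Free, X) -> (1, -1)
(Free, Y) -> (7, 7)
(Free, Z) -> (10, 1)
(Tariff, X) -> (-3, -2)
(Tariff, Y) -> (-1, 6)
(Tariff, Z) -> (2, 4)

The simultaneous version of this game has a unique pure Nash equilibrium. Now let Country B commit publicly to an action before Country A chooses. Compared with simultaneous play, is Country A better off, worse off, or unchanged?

Solve by backward induction (Country B leads).
- X: BR = Free, leader payoff -1.
- Y: BR = Free, leader payoff 7.
- Z: BR = Free, leader payoff 1.
Country B's induced payoffs are -1, 7, 1, so Country B commits to Y. Subgame-perfect outcome: (Free, Y) with payoffs (7, 7).
Under simultaneous play:
Country A's best replies: X→Free; Y→Free; Z→Free.
Country B's best replies: Free→Y; Tariff→Y.
The unique mutual best reply is (Free, Y), giving (7, 7).
Country A earns 7 sequentially versus 7 at the Nash outcome: unchanged.

unchanged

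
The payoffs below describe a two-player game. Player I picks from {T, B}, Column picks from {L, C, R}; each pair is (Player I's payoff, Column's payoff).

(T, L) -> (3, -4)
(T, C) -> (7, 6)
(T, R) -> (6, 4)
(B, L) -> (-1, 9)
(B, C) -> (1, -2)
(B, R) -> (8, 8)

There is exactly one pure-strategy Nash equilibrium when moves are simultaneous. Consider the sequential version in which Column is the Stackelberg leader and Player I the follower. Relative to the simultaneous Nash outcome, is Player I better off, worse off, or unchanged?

better off

Player I best-responds to each possible Column move:
- L: BR = T, leader payoff -4.
- C: BR = T, leader payoff 6.
- R: BR = B, leader payoff 8.
Among -4, 6, 8, the best is 8 at R. Subgame-perfect outcome: (B, R) with payoffs (8, 8).
Under simultaneous play:
Player I's best replies: L→T; C→T; R→B.
Column's best replies: T→C; B→L.
The unique mutual best reply is (T, C), giving (7, 6).
Player I earns 8 sequentially versus 7 at the Nash outcome: better off.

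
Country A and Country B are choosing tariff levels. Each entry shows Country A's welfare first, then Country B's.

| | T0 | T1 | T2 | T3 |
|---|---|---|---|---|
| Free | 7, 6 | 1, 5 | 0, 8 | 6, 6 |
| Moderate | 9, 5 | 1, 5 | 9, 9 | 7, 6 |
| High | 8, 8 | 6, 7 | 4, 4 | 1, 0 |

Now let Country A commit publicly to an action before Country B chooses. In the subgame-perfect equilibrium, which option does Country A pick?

Solve by backward induction (Country A leads).
- Free → Country B plays T2 (best of 6, 5, 8, 6); Country A gets 0.
- Moderate → Country B plays T2 (best of 5, 5, 9, 6); Country A gets 9.
- High → Country B plays T0 (best of 8, 7, 4, 0); Country A gets 8.
Among 0, 9, 8, the best is 9 at Moderate. Subgame-perfect outcome: (Moderate, T2) with payoffs (9, 9).

Moderate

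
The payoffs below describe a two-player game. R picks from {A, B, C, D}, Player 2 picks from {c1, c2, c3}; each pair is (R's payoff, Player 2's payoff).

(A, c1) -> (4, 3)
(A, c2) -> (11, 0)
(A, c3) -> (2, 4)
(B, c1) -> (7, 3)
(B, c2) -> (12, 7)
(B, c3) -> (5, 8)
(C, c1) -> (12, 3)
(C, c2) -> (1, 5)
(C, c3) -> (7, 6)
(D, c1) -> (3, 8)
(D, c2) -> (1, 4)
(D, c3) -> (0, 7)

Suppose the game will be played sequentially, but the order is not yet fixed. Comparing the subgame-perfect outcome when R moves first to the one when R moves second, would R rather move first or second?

If R leads: Player 2's best replies are A→c3, B→c3, C→c3, D→c1; R's induced payoffs 2, 5, 7, 3; outcome (C, c3), payoffs (7, 6).
If Player 2 leads: R's best replies are c1→C, c2→B, c3→C; Player 2's induced payoffs 3, 7, 6; outcome (B, c2), payoffs (12, 7).
R gets 7 moving first and 12 moving second, so R prefers to move second.

second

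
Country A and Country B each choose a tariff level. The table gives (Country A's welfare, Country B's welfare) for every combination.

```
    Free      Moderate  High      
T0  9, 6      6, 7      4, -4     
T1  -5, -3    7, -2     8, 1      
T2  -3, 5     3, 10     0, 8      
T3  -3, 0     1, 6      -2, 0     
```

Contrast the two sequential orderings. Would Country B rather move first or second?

If Country A leads: Country B's best replies are T0→Moderate, T1→High, T2→Moderate, T3→Moderate; Country A's induced payoffs 6, 8, 3, 1; outcome (T1, High), payoffs (8, 1).
If Country B leads: Country A's best replies are Free→T0, Moderate→T1, High→T1; Country B's induced payoffs 6, -2, 1; outcome (T0, Free), payoffs (9, 6).
Country B gets 6 moving first and 1 moving second, so Country B prefers to move first.

first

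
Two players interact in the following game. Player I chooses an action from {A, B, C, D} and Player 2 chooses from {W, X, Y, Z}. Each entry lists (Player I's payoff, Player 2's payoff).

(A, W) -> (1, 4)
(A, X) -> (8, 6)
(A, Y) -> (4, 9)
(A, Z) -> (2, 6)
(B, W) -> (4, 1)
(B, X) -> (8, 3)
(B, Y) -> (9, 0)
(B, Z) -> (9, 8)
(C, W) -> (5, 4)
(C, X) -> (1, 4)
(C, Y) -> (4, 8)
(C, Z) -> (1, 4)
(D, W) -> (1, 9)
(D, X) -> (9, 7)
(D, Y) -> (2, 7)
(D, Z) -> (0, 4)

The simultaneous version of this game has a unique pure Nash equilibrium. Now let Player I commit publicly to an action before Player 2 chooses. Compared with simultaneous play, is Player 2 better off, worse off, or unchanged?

Player 2 best-responds to each possible Player I move:
- A: BR = Y, leader payoff 4.
- B: BR = Z, leader payoff 9.
- C: BR = Y, leader payoff 4.
- D: BR = W, leader payoff 1.
Maximizing over 4, 9, 4, 1, Player I chooses B. Subgame-perfect outcome: (B, Z) with payoffs (9, 8).
Under simultaneous play:
Player I's best replies: W→C; X→D; Y→B; Z→B.
Player 2's best replies: A→Y; B→Z; C→Y; D→W.
Only (B, Z) has each player best-responding; Nash payoffs (9, 8).
Player 2 earns 8 sequentially versus 8 at the Nash outcome: unchanged.

unchanged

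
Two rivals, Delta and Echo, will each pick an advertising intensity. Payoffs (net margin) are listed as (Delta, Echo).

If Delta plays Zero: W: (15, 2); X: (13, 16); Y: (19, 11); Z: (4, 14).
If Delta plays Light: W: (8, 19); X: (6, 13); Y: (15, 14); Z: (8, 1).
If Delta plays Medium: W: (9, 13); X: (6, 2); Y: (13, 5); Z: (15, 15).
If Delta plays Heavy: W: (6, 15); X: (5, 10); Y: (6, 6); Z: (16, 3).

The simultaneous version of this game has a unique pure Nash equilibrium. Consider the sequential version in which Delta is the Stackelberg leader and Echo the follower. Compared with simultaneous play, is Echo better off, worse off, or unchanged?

worse off

Work backward from Echo's decision.
- Zero → Echo plays X (best of 2, 16, 11, 14); Delta gets 13.
- Light → Echo plays W (best of 19, 13, 14, 1); Delta gets 8.
- Medium → Echo plays Z (best of 13, 2, 5, 15); Delta gets 15.
- Heavy → Echo plays W (best of 15, 10, 6, 3); Delta gets 6.
Maximizing over 13, 8, 15, 6, Delta chooses Medium. Subgame-perfect outcome: (Medium, Z) with payoffs (15, 15).
Under simultaneous play:
Delta's best replies: W→Zero; X→Zero; Y→Zero; Z→Heavy.
Echo's best replies: Zero→X; Light→W; Medium→Z; Heavy→W.
The unique mutual best reply is (Zero, X), giving (13, 16).
Echo earns 15 sequentially versus 16 at the Nash outcome: worse off.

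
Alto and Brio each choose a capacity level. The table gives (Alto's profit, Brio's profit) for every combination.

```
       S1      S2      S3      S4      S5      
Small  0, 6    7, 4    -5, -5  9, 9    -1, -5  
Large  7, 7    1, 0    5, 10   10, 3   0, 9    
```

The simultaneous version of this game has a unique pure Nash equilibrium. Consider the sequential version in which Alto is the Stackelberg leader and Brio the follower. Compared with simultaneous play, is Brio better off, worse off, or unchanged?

Work backward from Brio's decision.
- Small: Brio compares 6, 4, -5, 9, -5 and picks S4; Alto would get 9.
- Large: Brio compares 7, 0, 10, 3, 9 and picks S3; Alto would get 5.
Maximizing over 9, 5, Alto chooses Small. Subgame-perfect outcome: (Small, S4) with payoffs (9, 9).
Now find the simultaneous Nash equilibrium.
Alto's best replies: S1→Large; S2→Small; S3→Large; S4→Large; S5→Large.
Brio's best replies: Small→S4; Large→S3.
The unique mutual best reply is (Large, S3), giving (5, 10).
Brio earns 9 sequentially versus 10 at the Nash outcome: worse off.

worse off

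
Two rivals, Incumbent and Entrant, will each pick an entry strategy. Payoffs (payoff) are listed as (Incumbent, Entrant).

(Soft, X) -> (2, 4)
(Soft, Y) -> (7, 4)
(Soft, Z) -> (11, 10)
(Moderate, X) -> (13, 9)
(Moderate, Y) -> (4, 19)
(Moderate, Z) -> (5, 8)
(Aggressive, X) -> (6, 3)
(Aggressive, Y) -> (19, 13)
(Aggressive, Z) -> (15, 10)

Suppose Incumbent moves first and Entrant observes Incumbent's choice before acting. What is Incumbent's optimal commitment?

Aggressive

Work backward from Entrant's decision.
- Soft: Entrant compares 4, 4, 10 and picks Z; Incumbent would get 11.
- Moderate: Entrant compares 9, 19, 8 and picks Y; Incumbent would get 4.
- Aggressive: Entrant compares 3, 13, 10 and picks Y; Incumbent would get 19.
Incumbent's induced payoffs are 11, 4, 19, so Incumbent commits to Aggressive. Subgame-perfect outcome: (Aggressive, Y) with payoffs (19, 13).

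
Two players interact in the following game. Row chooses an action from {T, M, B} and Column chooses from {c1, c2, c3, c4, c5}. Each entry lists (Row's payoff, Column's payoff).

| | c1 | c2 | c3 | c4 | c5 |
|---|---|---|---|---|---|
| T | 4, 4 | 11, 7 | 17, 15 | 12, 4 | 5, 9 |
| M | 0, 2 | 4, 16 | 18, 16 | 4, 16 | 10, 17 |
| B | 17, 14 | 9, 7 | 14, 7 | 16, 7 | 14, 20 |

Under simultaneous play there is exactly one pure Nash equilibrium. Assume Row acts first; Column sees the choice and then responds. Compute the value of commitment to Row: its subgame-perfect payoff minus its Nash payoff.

3

Column best-responds to each possible Row move:
- T: Column compares 4, 7, 15, 4, 9 and picks c3; Row would get 17.
- M: Column compares 2, 16, 16, 16, 17 and picks c5; Row would get 10.
- B: Column compares 14, 7, 7, 7, 20 and picks c5; Row would get 14.
Among 17, 10, 14, the best is 17 at T. Subgame-perfect outcome: (T, c3) with payoffs (17, 15).
Now find the simultaneous Nash equilibrium.
Row's best replies: c1→B; c2→T; c3→M; c4→B; c5→B.
Column's best replies: T→c3; M→c5; B→c5.
Only (B, c5) has each player best-responding; Nash payoffs (14, 20).
Row's commitment gain: 17 − 14 = 3.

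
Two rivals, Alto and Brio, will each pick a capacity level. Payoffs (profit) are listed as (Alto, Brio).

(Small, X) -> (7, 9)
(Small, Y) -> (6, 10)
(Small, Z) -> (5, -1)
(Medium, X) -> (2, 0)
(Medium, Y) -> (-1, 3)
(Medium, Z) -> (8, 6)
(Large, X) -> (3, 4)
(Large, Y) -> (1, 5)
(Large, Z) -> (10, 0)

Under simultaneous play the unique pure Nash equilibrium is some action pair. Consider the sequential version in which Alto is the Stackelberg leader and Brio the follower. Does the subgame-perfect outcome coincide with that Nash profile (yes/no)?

no

Work backward from Brio's decision.
- Small → Brio plays Y (best of 9, 10, -1); Alto gets 6.
- Medium → Brio plays Z (best of 0, 3, 6); Alto gets 8.
- Large → Brio plays Y (best of 4, 5, 0); Alto gets 1.
Maximizing over 6, 8, 1, Alto chooses Medium. Subgame-perfect outcome: (Medium, Z) with payoffs (8, 6).
For the simultaneous game, intersect best replies.
Alto's best replies: X→Small; Y→Small; Z→Large.
Brio's best replies: Small→Y; Medium→Z; Large→Y.
The unique mutual best reply is (Small, Y), giving (6, 10).
Sequential outcome (Medium, Z) differs from the Nash profile (Small, Y).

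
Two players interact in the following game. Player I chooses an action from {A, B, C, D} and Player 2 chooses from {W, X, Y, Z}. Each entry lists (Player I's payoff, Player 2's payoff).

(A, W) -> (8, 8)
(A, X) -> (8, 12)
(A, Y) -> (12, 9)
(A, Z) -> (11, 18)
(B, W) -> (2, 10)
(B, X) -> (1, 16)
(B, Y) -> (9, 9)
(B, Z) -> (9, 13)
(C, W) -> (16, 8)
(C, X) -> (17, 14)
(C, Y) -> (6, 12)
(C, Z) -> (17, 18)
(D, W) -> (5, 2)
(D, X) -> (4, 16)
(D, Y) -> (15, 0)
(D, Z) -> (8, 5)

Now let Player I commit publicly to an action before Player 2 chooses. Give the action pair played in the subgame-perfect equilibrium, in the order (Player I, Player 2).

Solve by backward induction (Player I leads).
- A: Player 2 compares 8, 12, 9, 18 and picks Z; Player I would get 11.
- B: Player 2 compares 10, 16, 9, 13 and picks X; Player I would get 1.
- C: Player 2 compares 8, 14, 12, 18 and picks Z; Player I would get 17.
- D: Player 2 compares 2, 16, 0, 5 and picks X; Player I would get 4.
Maximizing over 11, 1, 17, 4, Player I chooses C. Subgame-perfect outcome: (C, Z) with payoffs (17, 18).

(C, Z)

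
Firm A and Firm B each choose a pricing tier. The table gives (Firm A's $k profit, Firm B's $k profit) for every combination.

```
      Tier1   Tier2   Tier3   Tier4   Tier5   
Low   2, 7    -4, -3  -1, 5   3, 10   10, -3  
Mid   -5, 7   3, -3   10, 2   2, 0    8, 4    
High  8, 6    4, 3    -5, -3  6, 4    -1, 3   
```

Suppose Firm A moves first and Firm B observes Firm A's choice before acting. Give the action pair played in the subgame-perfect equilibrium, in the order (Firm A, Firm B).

Solve by backward induction (Firm A leads).
- Low → Firm B plays Tier4 (best of 7, -3, 5, 10, -3); Firm A gets 3.
- Mid → Firm B plays Tier1 (best of 7, -3, 2, 0, 4); Firm A gets -5.
- High → Firm B plays Tier1 (best of 6, 3, -3, 4, 3); Firm A gets 8.
Maximizing over 3, -5, 8, Firm A chooses High. Subgame-perfect outcome: (High, Tier1) with payoffs (8, 6).

(High, Tier1)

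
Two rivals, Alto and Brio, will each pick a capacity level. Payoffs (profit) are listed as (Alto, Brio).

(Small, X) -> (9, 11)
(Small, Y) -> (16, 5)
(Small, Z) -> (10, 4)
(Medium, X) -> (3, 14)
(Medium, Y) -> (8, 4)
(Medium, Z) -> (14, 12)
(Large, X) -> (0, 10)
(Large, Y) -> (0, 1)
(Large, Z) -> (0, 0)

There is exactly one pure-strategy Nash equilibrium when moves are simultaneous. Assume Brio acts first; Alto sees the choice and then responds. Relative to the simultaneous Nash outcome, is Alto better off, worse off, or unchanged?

better off

Alto best-responds to each possible Brio move:
- X: BR = Small, leader payoff 11.
- Y: BR = Small, leader payoff 5.
- Z: BR = Medium, leader payoff 12.
Among 11, 5, 12, the best is 12 at Z. Subgame-perfect outcome: (Medium, Z) with payoffs (14, 12).
Now find the simultaneous Nash equilibrium.
Alto's best replies: X→Small; Y→Small; Z→Medium.
Brio's best replies: Small→X; Medium→X; Large→X.
The unique mutual best reply is (Small, X), giving (9, 11).
Alto earns 14 sequentially versus 9 at the Nash outcome: better off.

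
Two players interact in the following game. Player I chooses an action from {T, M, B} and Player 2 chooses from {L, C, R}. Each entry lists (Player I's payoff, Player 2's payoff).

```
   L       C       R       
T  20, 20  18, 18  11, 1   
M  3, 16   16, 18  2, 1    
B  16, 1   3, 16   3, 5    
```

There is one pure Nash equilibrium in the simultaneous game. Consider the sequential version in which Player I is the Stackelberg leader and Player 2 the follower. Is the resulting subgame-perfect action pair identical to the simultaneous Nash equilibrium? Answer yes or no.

Solve by backward induction (Player I leads).
- T: BR = L, leader payoff 20.
- M: BR = C, leader payoff 16.
- B: BR = C, leader payoff 3.
Maximizing over 20, 16, 3, Player I chooses T. Subgame-perfect outcome: (T, L) with payoffs (20, 20).
Now find the simultaneous Nash equilibrium.
Player I's best replies: L→T; C→T; R→T.
Player 2's best replies: T→L; M→C; B→C.
The unique mutual best reply is (T, L), giving (20, 20).
Sequential outcome (T, L) coincides with the Nash profile (T, L).

yes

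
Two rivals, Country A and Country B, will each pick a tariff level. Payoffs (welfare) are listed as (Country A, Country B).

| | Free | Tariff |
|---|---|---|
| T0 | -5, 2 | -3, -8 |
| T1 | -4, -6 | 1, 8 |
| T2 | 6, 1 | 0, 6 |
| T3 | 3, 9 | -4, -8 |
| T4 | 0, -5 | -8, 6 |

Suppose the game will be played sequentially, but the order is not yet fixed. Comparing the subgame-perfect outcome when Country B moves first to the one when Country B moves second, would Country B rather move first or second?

second

If Country A leads: Country B's best replies are T0→Free, T1→Tariff, T2→Tariff, T3→Free, T4→Tariff; Country A's induced payoffs -5, 1, 0, 3, -8; outcome (T3, Free), payoffs (3, 9).
If Country B leads: Country A's best replies are Free→T2, Tariff→T1; Country B's induced payoffs 1, 8; outcome (T1, Tariff), payoffs (1, 8).
Country B gets 8 moving first and 9 moving second, so Country B prefers to move second.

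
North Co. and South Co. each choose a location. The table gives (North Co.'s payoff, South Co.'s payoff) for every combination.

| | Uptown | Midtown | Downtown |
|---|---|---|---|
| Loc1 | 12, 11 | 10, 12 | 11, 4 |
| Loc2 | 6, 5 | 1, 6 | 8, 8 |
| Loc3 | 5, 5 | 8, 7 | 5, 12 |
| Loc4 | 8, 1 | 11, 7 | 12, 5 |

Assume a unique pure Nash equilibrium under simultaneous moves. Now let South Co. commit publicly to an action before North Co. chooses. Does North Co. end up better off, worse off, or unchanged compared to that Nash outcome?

Work backward from North Co.'s decision.
- Uptown → North Co. plays Loc1 (best of 12, 6, 5, 8); South Co. gets 11.
- Midtown → North Co. plays Loc4 (best of 10, 1, 8, 11); South Co. gets 7.
- Downtown → North Co. plays Loc4 (best of 11, 8, 5, 12); South Co. gets 5.
Maximizing over 11, 7, 5, South Co. chooses Uptown. Subgame-perfect outcome: (Loc1, Uptown) with payoffs (12, 11).
For the simultaneous game, intersect best replies.
North Co.'s best replies: Uptown→Loc1; Midtown→Loc4; Downtown→Loc4.
South Co.'s best replies: Loc1→Midtown; Loc2→Downtown; Loc3→Downtown; Loc4→Midtown.
Only (Loc4, Midtown) has each player best-responding; Nash payoffs (11, 7).
North Co. earns 12 sequentially versus 11 at the Nash outcome: better off.

better off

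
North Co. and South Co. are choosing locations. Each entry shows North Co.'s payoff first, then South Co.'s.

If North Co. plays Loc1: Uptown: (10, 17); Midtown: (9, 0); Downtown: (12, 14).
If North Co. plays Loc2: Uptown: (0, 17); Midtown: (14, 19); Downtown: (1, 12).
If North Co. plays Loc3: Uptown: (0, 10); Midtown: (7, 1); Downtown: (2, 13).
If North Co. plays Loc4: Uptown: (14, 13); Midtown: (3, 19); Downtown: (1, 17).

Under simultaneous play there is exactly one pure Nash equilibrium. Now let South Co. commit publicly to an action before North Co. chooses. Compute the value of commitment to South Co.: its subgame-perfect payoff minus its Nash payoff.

North Co. best-responds to each possible South Co. move:
- Uptown → North Co. plays Loc4 (best of 10, 0, 0, 14); South Co. gets 13.
- Midtown → North Co. plays Loc2 (best of 9, 14, 7, 3); South Co. gets 19.
- Downtown → North Co. plays Loc1 (best of 12, 1, 2, 1); South Co. gets 14.
South Co.'s induced payoffs are 13, 19, 14, so South Co. commits to Midtown. Subgame-perfect outcome: (Loc2, Midtown) with payoffs (14, 19).
For the simultaneous game, intersect best replies.
North Co.'s best replies: Uptown→Loc4; Midtown→Loc2; Downtown→Loc1.
South Co.'s best replies: Loc1→Uptown; Loc2→Midtown; Loc3→Downtown; Loc4→Midtown.
The unique mutual best reply is (Loc2, Midtown), giving (14, 19).
South Co.'s commitment gain: 19 − 19 = 0.

0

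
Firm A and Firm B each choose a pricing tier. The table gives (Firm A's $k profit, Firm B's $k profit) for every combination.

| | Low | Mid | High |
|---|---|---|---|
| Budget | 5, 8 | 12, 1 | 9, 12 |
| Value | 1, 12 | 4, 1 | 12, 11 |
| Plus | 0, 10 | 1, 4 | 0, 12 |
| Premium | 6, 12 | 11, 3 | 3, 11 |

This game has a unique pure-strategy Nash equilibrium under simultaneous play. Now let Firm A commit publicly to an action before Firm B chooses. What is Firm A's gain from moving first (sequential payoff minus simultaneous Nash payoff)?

3

Work backward from Firm B's decision.
- Budget: Firm B compares 8, 1, 12 and picks High; Firm A would get 9.
- Value: Firm B compares 12, 1, 11 and picks Low; Firm A would get 1.
- Plus: Firm B compares 10, 4, 12 and picks High; Firm A would get 0.
- Premium: Firm B compares 12, 3, 11 and picks Low; Firm A would get 6.
Firm A's induced payoffs are 9, 1, 0, 6, so Firm A commits to Budget. Subgame-perfect outcome: (Budget, High) with payoffs (9, 12).
For the simultaneous game, intersect best replies.
Firm A's best replies: Low→Premium; Mid→Budget; High→Value.
Firm B's best replies: Budget→High; Value→Low; Plus→High; Premium→Low.
The unique mutual best reply is (Premium, Low), giving (6, 12).
Firm A's commitment gain: 9 − 6 = 3.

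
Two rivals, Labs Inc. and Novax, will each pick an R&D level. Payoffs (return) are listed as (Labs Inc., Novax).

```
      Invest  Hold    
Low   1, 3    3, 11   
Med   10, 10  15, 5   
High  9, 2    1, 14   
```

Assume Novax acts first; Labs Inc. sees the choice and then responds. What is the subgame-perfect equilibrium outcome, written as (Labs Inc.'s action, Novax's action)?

Work backward from Labs Inc.'s decision.
- Invest: Labs Inc. compares 1, 10, 9 and picks Med; Novax would get 10.
- Hold: Labs Inc. compares 3, 15, 1 and picks Med; Novax would get 5.
Novax's induced payoffs are 10, 5, so Novax commits to Invest. Subgame-perfect outcome: (Med, Invest) with payoffs (10, 10).

(Med, Invest)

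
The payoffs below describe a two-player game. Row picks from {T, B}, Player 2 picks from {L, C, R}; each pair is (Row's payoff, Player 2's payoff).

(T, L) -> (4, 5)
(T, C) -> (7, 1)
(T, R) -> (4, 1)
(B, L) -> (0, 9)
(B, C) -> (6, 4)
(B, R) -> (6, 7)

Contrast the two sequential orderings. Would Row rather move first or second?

If Row leads: Player 2's best replies are T→L, B→L; Row's induced payoffs 4, 0; outcome (T, L), payoffs (4, 5).
If Player 2 leads: Row's best replies are L→T, C→T, R→B; Player 2's induced payoffs 5, 1, 7; outcome (B, R), payoffs (6, 7).
Row gets 4 moving first and 6 moving second, so Row prefers to move second.

second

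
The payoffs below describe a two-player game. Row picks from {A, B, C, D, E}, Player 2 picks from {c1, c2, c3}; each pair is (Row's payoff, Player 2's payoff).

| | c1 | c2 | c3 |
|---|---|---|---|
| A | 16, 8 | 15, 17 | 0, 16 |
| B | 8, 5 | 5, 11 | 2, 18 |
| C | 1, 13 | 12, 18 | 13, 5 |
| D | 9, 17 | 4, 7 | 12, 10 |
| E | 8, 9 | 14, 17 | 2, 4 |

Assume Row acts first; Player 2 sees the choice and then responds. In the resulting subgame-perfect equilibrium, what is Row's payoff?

15

Solve by backward induction (Row leads).
- A: Player 2 compares 8, 17, 16 and picks c2; Row would get 15.
- B: Player 2 compares 5, 11, 18 and picks c3; Row would get 2.
- C: Player 2 compares 13, 18, 5 and picks c2; Row would get 12.
- D: Player 2 compares 17, 7, 10 and picks c1; Row would get 9.
- E: Player 2 compares 9, 17, 4 and picks c2; Row would get 14.
Row's induced payoffs are 15, 2, 12, 9, 14, so Row commits to A. Subgame-perfect outcome: (A, c2) with payoffs (15, 17).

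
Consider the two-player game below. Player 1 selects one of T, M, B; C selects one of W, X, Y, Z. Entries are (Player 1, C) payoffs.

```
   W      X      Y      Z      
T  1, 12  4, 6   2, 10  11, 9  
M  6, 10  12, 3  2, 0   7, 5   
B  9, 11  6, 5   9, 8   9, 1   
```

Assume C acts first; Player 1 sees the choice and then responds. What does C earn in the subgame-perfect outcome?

Backward induction with C moving first.
- W → Player 1 plays B (best of 1, 6, 9); C gets 11.
- X → Player 1 plays M (best of 4, 12, 6); C gets 3.
- Y → Player 1 plays B (best of 2, 2, 9); C gets 8.
- Z → Player 1 plays T (best of 11, 7, 9); C gets 9.
Maximizing over 11, 3, 8, 9, C chooses W. Subgame-perfect outcome: (B, W) with payoffs (9, 11).

11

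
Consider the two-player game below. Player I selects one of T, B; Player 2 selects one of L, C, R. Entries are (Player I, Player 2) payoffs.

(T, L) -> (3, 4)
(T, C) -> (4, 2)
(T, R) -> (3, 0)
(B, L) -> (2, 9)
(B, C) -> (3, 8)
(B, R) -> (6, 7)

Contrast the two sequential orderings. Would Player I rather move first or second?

second

If Player I leads: Player 2's best replies are T→L, B→L; Player I's induced payoffs 3, 2; outcome (T, L), payoffs (3, 4).
If Player 2 leads: Player I's best replies are L→T, C→T, R→B; Player 2's induced payoffs 4, 2, 7; outcome (B, R), payoffs (6, 7).
Player I gets 3 moving first and 6 moving second, so Player I prefers to move second.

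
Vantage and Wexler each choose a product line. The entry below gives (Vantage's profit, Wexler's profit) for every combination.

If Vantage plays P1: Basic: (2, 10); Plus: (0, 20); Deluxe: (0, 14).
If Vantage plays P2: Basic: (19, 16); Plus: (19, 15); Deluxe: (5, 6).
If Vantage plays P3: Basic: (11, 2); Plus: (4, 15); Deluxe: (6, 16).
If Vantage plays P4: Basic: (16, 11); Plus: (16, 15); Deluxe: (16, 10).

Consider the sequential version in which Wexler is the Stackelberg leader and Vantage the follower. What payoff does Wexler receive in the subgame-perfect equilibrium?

Solve by backward induction (Wexler leads).
- Basic → Vantage plays P2 (best of 2, 19, 11, 16); Wexler gets 16.
- Plus → Vantage plays P2 (best of 0, 19, 4, 16); Wexler gets 15.
- Deluxe → Vantage plays P4 (best of 0, 5, 6, 16); Wexler gets 10.
Among 16, 15, 10, the best is 16 at Basic. Subgame-perfect outcome: (P2, Basic) with payoffs (19, 16).

16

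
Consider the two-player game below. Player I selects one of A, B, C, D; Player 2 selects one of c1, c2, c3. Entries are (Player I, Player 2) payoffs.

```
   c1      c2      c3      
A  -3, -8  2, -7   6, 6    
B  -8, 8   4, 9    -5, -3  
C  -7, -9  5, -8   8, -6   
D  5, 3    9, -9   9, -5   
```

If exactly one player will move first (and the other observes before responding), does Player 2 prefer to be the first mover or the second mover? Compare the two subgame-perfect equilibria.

If Player I leads: Player 2's best replies are A→c3, B→c2, C→c3, D→c1; Player I's induced payoffs 6, 4, 8, 5; outcome (C, c3), payoffs (8, -6).
If Player 2 leads: Player I's best replies are c1→D, c2→D, c3→D; Player 2's induced payoffs 3, -9, -5; outcome (D, c1), payoffs (5, 3).
Player 2 gets 3 moving first and -6 moving second, so Player 2 prefers to move first.

first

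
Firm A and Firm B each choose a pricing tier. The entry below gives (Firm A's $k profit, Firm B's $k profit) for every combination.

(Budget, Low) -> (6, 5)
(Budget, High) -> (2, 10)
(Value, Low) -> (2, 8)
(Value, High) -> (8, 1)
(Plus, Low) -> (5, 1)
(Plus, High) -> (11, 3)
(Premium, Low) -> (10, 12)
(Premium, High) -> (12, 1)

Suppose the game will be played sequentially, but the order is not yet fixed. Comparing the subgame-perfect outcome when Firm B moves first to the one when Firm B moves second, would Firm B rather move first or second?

If Firm A leads: Firm B's best replies are Budget→High, Value→Low, Plus→High, Premium→Low; Firm A's induced payoffs 2, 2, 11, 10; outcome (Plus, High), payoffs (11, 3).
If Firm B leads: Firm A's best replies are Low→Premium, High→Premium; Firm B's induced payoffs 12, 1; outcome (Premium, Low), payoffs (10, 12).
Firm B gets 12 moving first and 3 moving second, so Firm B prefers to move first.

first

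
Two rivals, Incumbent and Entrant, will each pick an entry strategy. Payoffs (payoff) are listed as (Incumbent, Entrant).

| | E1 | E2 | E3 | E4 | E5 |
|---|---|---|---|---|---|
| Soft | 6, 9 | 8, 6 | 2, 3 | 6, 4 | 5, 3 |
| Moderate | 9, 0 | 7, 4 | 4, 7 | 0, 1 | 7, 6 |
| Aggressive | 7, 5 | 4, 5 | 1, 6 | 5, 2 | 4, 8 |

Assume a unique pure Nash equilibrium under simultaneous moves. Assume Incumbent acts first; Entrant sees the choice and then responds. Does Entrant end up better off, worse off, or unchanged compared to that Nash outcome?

better off

Backward induction with Incumbent moving first.
- Soft: BR = E1, leader payoff 6.
- Moderate: BR = E3, leader payoff 4.
- Aggressive: BR = E5, leader payoff 4.
Among 6, 4, 4, the best is 6 at Soft. Subgame-perfect outcome: (Soft, E1) with payoffs (6, 9).
Under simultaneous play:
Incumbent's best replies: E1→Moderate; E2→Soft; E3→Moderate; E4→Soft; E5→Moderate.
Entrant's best replies: Soft→E1; Moderate→E3; Aggressive→E5.
Only (Moderate, E3) has each player best-responding; Nash payoffs (4, 7).
Entrant earns 9 sequentially versus 7 at the Nash outcome: better off.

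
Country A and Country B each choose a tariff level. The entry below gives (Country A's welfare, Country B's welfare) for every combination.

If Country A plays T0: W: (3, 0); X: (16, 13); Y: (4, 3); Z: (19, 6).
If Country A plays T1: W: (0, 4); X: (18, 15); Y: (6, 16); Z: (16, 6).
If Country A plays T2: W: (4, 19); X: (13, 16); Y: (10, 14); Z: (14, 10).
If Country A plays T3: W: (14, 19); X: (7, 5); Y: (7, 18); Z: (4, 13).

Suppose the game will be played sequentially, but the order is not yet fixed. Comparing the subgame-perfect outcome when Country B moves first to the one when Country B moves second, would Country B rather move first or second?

If Country A leads: Country B's best replies are T0→X, T1→Y, T2→W, T3→W; Country A's induced payoffs 16, 6, 4, 14; outcome (T0, X), payoffs (16, 13).
If Country B leads: Country A's best replies are W→T3, X→T1, Y→T2, Z→T0; Country B's induced payoffs 19, 15, 14, 6; outcome (T3, W), payoffs (14, 19).
Country B gets 19 moving first and 13 moving second, so Country B prefers to move first.

first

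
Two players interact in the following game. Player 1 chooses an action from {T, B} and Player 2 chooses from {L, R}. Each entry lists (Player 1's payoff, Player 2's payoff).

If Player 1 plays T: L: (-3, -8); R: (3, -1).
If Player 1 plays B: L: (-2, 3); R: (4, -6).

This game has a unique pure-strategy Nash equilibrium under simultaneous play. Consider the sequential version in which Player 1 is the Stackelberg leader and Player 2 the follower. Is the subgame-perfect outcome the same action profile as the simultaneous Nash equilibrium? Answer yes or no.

no

Work backward from Player 2's decision.
- T: BR = R, leader payoff 3.
- B: BR = L, leader payoff -2.
Maximizing over 3, -2, Player 1 chooses T. Subgame-perfect outcome: (T, R) with payoffs (3, -1).
For the simultaneous game, intersect best replies.
Player 1's best replies: L→B; R→B.
Player 2's best replies: T→R; B→L.
The unique mutual best reply is (B, L), giving (-2, 3).
Sequential outcome (T, R) differs from the Nash profile (B, L).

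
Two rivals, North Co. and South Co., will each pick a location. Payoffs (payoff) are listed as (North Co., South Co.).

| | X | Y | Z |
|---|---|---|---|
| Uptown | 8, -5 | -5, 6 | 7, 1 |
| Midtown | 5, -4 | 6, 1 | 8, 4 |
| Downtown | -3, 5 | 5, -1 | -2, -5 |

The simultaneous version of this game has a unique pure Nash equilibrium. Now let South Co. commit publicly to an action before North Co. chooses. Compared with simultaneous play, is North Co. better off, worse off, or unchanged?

North Co. best-responds to each possible South Co. move:
- X: BR = Uptown, leader payoff -5.
- Y: BR = Midtown, leader payoff 1.
- Z: BR = Midtown, leader payoff 4.
South Co.'s induced payoffs are -5, 1, 4, so South Co. commits to Z. Subgame-perfect outcome: (Midtown, Z) with payoffs (8, 4).
Now find the simultaneous Nash equilibrium.
North Co.'s best replies: X→Uptown; Y→Midtown; Z→Midtown.
South Co.'s best replies: Uptown→Y; Midtown→Z; Downtown→X.
The unique mutual best reply is (Midtown, Z), giving (8, 4).
North Co. earns 8 sequentially versus 8 at the Nash outcome: unchanged.

unchanged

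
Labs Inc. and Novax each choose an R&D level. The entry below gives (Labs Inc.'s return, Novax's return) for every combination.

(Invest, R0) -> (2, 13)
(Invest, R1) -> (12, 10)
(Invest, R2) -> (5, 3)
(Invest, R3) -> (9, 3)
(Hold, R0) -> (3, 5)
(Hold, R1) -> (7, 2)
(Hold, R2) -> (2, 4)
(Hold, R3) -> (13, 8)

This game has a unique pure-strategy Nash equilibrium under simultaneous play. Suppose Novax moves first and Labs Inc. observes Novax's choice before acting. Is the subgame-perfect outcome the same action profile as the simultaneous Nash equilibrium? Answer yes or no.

Labs Inc. best-responds to each possible Novax move:
- R0: BR = Hold, leader payoff 5.
- R1: BR = Invest, leader payoff 10.
- R2: BR = Invest, leader payoff 3.
- R3: BR = Hold, leader payoff 8.
Maximizing over 5, 10, 3, 8, Novax chooses R1. Subgame-perfect outcome: (Invest, R1) with payoffs (12, 10).
For the simultaneous game, intersect best replies.
Labs Inc.'s best replies: R0→Hold; R1→Invest; R2→Invest; R3→Hold.
Novax's best replies: Invest→R0; Hold→R3.
Only (Hold, R3) has each player best-responding; Nash payoffs (13, 8).
Sequential outcome (Invest, R1) differs from the Nash profile (Hold, R3).

no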